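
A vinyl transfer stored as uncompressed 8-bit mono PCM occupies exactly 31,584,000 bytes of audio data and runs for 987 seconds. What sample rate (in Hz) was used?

Bytes = sample_rate × seconds × bytes_per_sample × channels.
sample_rate = 31,584,000 / (987 × 1 × 1) = 31,584,000 / 987 = 32,000 Hz.

32,000 Hz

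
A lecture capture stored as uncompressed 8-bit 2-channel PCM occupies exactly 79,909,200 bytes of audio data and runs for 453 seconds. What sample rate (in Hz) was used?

88,200 Hz

Bytes = sample_rate × seconds × bytes_per_sample × channels.
sample_rate = 79,909,200 / (453 × 1 × 2) = 79,909,200 / 906 = 88,200 Hz.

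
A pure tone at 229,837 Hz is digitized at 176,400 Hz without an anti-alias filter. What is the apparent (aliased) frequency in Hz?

53,437 Hz

Nyquist = 176,400/2 = 88,200 Hz; 229,837 Hz exceeds it.
Alias = |229,837 − 1×176,400| = |229,837 − 176,400| = 53,437 Hz.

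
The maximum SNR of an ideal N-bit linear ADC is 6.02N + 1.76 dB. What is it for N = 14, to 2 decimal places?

86.04 dB

6.02 × 14 + 1.76 = 86.04 dB.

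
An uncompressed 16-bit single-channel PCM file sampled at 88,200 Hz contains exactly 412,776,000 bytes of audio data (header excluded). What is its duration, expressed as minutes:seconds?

39:00

Byte rate = 88,200 × 2 × 1 = 176,400 bytes/s.
Duration = 412,776,000 / 176,400 = 2,340 s.
2,340 s = 39:00.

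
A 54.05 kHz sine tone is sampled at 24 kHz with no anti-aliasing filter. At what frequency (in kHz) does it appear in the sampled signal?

Nyquist = 24,000/2 = 12,000 Hz; 54,050 Hz exceeds it.
Alias = |54,050 − 2×24,000| = |54,050 − 48,000| = 6,050 Hz = 6.05 kHz.

6.05 kHz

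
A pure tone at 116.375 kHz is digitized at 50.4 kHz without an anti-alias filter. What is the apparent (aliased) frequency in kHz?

Nyquist = 50,400/2 = 25,200 Hz; 116,375 Hz exceeds it.
Alias = |116,375 − 2×50,400| = |116,375 − 100,800| = 15,575 Hz = 15.575 kHz.

15.575 kHz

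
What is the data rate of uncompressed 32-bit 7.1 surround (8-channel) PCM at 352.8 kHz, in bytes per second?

Bit rate = 352,800 × 32 × 8 = 90,316,800 bits/s.
90,316,800 / 8 = 11,289,600 bytes/s.

11,289,600 bytes/s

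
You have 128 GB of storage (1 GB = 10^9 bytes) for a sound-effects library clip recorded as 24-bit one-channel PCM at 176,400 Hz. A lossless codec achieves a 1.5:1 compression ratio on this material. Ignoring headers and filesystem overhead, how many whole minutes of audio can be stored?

6,046 minutes

Uncompressed byte rate = 176,400 × 3 × 1 = 529,200 bytes/s.
After 1.5:1 compression, effective rate ≈ 352800 bytes/s.
Capacity = 128 × 1,000,000,000 = 128,000,000,000 bytes.
128,000,000,000 / effective rate ≈ 362811.79 s → 6,046 minutes.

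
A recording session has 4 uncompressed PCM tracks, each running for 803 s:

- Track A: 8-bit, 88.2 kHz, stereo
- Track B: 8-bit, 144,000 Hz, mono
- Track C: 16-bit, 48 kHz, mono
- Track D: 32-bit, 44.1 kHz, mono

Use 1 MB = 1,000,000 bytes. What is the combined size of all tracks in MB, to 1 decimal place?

Track A: 88,200 × 803 × 1 × 2 = 141,649,200 bytes.
Track B: 144,000 × 803 × 1 × 1 = 115,632,000 bytes.
Track C: 48,000 × 803 × 2 × 1 = 77,088,000 bytes.
Track D: 44,100 × 803 × 4 × 1 = 141,649,200 bytes.
Total = 476,018,400 bytes = 476.0 MB.

476.0 MB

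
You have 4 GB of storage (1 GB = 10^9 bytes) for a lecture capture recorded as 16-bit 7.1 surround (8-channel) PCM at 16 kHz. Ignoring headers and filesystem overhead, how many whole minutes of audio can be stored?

260 minutes

Uncompressed byte rate = 16,000 × 2 × 8 = 256,000 bytes/s.
Capacity = 4 × 1,000,000,000 = 4,000,000,000 bytes.
4,000,000,000 / 256,000 ≈ 15625 s → 260 minutes.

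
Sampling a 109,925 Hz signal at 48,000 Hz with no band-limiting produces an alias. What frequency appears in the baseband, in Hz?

Nyquist = 48,000/2 = 24,000 Hz; 109,925 Hz exceeds it.
Alias = |109,925 − 2×48,000| = |109,925 − 96,000| = 13,925 Hz.

13,925 Hz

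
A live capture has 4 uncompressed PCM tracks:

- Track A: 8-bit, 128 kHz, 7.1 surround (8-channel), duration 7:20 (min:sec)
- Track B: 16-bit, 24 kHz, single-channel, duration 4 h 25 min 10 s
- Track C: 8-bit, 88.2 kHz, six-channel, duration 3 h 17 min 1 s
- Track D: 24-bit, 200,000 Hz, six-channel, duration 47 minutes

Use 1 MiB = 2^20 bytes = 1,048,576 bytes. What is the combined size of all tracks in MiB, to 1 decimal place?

Track A: 7:20 (min:sec) = 440 s; 128,000 × 440 × 1 × 8 = 450,560,000 bytes.
Track B: 4 h 25 min 10 s = 15,910 s; 24,000 × 15,910 × 2 × 1 = 763,680,000 bytes.
Track C: 3 h 17 min 1 s = 11,821 s; 88,200 × 11,821 × 1 × 6 = 6,255,673,200 bytes.
Track D: 47 minutes = 2,820 s; 200,000 × 2,820 × 3 × 6 = 10,152,000,000 bytes.
Total = 17,621,913,200 bytes = 16805.6 MiB.

16805.6 MiB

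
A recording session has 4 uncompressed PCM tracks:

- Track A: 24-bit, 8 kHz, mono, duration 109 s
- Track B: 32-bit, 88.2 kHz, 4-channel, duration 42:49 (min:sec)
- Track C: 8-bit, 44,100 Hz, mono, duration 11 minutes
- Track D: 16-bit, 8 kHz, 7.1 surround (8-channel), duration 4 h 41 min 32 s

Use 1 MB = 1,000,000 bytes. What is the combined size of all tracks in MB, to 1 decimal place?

Track A: 8,000 × 109 × 3 × 1 = 2,616,000 bytes.
Track B: 42:49 (min:sec) = 2,569 s; 88,200 × 2,569 × 4 × 4 = 3,625,372,800 bytes.
Track C: 11 minutes = 660 s; 44,100 × 660 × 1 × 1 = 29,106,000 bytes.
Track D: 4 h 41 min 32 s = 16,892 s; 8,000 × 16,892 × 2 × 8 = 2,162,176,000 bytes.
Total = 5,819,270,800 bytes = 5819.3 MB.

5819.3 MB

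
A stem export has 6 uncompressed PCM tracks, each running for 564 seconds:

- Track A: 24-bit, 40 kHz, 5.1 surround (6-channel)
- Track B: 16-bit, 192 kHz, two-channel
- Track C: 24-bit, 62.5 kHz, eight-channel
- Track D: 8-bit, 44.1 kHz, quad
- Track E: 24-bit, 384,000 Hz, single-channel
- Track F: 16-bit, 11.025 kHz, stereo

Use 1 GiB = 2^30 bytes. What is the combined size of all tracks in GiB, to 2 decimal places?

2.29 GiB

Track A: 40,000 × 564 × 3 × 6 = 406,080,000 bytes.
Track B: 192,000 × 564 × 2 × 2 = 433,152,000 bytes.
Track C: 62,500 × 564 × 3 × 8 = 846,000,000 bytes.
Track D: 44,100 × 564 × 1 × 4 = 99,489,600 bytes.
Track E: 384,000 × 564 × 3 × 1 = 649,728,000 bytes.
Track F: 11,025 × 564 × 2 × 2 = 24,872,400 bytes.
Total = 2,459,322,000 bytes = 2.29 GiB.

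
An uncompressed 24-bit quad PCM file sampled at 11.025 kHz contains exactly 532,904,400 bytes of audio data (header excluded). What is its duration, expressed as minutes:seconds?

67:08

Byte rate = 11,025 × 3 × 4 = 132,300 bytes/s.
Duration = 532,904,400 / 132,300 = 4,028 s.
4,028 s = 67:08.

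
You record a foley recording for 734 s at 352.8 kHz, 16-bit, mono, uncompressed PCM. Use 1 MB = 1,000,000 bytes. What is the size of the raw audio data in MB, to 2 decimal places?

517.91 MB

Bytes = 352,800 samples/s × 734 s × 2 bytes/sample × 1 ch = 517,910,400 bytes.
517,910,400 / 1,000,000 = 517.91 MB.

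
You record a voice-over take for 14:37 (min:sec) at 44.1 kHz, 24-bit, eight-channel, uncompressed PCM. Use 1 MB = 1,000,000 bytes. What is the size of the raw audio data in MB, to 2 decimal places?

Duration = 14:37 (min:sec) = 877 s.
Bytes = 44,100 samples/s × 877 s × 3 bytes/sample × 8 ch = 928,216,800 bytes.
928,216,800 / 1,000,000 = 928.22 MB.

928.22 MB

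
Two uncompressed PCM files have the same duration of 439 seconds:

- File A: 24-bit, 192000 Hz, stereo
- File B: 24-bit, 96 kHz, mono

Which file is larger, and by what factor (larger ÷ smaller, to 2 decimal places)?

File A, by a factor of 4.00

File A: 192,000 × 3 × 2 = 1,152,000 bytes/s.
File B: 96,000 × 3 × 1 = 288,000 bytes/s.
File A is larger; ratio = 505,728,000 / 126,432,000 = 4.00.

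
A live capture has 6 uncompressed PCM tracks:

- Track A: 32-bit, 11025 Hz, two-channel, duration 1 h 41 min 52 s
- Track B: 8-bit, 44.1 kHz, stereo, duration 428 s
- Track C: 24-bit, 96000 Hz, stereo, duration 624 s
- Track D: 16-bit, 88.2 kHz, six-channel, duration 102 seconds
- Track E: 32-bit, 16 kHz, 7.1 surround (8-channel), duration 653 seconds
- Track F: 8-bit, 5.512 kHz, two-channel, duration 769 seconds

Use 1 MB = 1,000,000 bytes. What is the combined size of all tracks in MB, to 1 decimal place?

1387.0 MB

Track A: 1 h 41 min 52 s = 6,112 s; 11,025 × 6,112 × 4 × 2 = 539,078,400 bytes.
Track B: 44,100 × 428 × 1 × 2 = 37,749,600 bytes.
Track C: 96,000 × 624 × 3 × 2 = 359,424,000 bytes.
Track D: 88,200 × 102 × 2 × 6 = 107,956,800 bytes.
Track E: 16,000 × 653 × 4 × 8 = 334,336,000 bytes.
Track F: 5,512 × 769 × 1 × 2 = 8,477,456 bytes.
Total = 1,387,022,256 bytes = 1387.0 MB.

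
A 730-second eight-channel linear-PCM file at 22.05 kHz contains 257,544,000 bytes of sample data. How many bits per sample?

Bytes per sample = 257,544,000 / (22,050 × 730 × 8) = 257,544,000 / 128,772,000 = 2.
Bit depth = 2 × 8 = 16 bits.

16 bits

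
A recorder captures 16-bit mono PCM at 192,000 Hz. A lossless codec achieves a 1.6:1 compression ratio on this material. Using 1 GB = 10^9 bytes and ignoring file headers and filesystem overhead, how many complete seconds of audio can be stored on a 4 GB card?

Uncompressed byte rate = 192,000 × 2 × 1 = 384,000 bytes/s.
After 1.6:1 compression, effective rate ≈ 240000 bytes/s.
Capacity = 4 × 1,000,000,000 = 4,000,000,000 bytes.
4,000,000,000 / effective rate ≈ 16666.67 s → 16,666 seconds.

16,666 seconds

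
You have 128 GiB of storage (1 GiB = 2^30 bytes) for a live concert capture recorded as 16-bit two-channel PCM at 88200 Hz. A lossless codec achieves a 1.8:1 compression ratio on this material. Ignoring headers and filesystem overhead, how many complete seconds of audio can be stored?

Uncompressed byte rate = 88,200 × 2 × 2 = 352,800 bytes/s.
After 1.8:1 compression, effective rate ≈ 196000 bytes/s.
Capacity = 128 × 1,073,741,824 = 137,438,953,472 bytes.
137,438,953,472 / effective rate ≈ 701219.15 s → 701,219 seconds.

701,219 seconds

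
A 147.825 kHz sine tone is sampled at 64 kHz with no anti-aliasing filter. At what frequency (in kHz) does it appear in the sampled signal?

Nyquist = 64,000/2 = 32,000 Hz; 147,825 Hz exceeds it.
Alias = |147,825 − 2×64,000| = |147,825 − 128,000| = 19,825 Hz = 19.825 kHz.

19.825 kHz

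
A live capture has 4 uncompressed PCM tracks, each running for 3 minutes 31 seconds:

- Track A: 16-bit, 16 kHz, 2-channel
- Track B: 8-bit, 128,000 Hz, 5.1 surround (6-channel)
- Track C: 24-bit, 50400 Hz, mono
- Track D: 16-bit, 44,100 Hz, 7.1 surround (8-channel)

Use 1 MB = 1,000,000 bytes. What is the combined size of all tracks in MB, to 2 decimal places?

356.34 MB

3 minutes 31 seconds = 211 s.
Track A: 16,000 × 211 × 2 × 2 = 13,504,000 bytes.
Track B: 128,000 × 211 × 1 × 6 = 162,048,000 bytes.
Track C: 50,400 × 211 × 3 × 1 = 31,903,200 bytes.
Track D: 44,100 × 211 × 2 × 8 = 148,881,600 bytes.
Total = 356,336,800 bytes = 356.34 MB.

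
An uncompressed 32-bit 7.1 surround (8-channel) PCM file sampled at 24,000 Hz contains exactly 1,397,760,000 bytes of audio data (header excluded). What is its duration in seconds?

1,820 seconds

Byte rate = 24,000 × 4 × 8 = 768,000 bytes/s.
Duration = 1,397,760,000 / 768,000 = 1,820 s.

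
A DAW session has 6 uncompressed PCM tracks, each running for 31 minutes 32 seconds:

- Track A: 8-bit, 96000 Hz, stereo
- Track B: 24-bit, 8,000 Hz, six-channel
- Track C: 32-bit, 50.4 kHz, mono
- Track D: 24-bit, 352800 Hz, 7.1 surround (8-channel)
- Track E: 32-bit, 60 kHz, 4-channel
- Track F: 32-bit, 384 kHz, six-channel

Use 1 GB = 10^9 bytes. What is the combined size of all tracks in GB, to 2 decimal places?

36.29 GB

31 minutes 32 seconds = 1,892 s.
Track A: 96,000 × 1,892 × 1 × 2 = 363,264,000 bytes.
Track B: 8,000 × 1,892 × 3 × 6 = 272,448,000 bytes.
Track C: 50,400 × 1,892 × 4 × 1 = 381,427,200 bytes.
Track D: 352,800 × 1,892 × 3 × 8 = 16,019,942,400 bytes.
Track E: 60,000 × 1,892 × 4 × 4 = 1,816,320,000 bytes.
Track F: 384,000 × 1,892 × 4 × 6 = 17,436,672,000 bytes.
Total = 36,290,073,600 bytes = 36.29 GB.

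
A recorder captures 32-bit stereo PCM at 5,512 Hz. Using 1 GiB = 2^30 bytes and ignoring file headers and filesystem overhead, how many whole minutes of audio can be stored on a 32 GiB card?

Uncompressed byte rate = 5,512 × 4 × 2 = 44,096 bytes/s.
Capacity = 32 × 1,073,741,824 = 34,359,738,368 bytes.
34,359,738,368 / 44,096 ≈ 779203.07 s → 12,986 minutes.

12,986 minutes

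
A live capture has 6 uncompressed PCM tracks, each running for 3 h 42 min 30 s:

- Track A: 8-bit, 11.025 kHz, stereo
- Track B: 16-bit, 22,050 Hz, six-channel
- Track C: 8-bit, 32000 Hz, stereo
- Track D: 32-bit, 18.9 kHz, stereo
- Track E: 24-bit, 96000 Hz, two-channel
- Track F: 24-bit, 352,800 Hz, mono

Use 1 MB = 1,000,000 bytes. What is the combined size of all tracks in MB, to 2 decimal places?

3 h 42 min 30 s = 13,350 s.
Track A: 11,025 × 13,350 × 1 × 2 = 294,367,500 bytes.
Track B: 22,050 × 13,350 × 2 × 6 = 3,532,410,000 bytes.
Track C: 32,000 × 13,350 × 1 × 2 = 854,400,000 bytes.
Track D: 18,900 × 13,350 × 4 × 2 = 2,018,520,000 bytes.
Track E: 96,000 × 13,350 × 3 × 2 = 7,689,600,000 bytes.
Track F: 352,800 × 13,350 × 3 × 1 = 14,129,640,000 bytes.
Total = 28,518,937,500 bytes = 28518.94 MB.

28518.94 MB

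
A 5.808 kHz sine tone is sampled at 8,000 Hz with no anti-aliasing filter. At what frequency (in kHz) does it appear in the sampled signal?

2.192 kHz

Nyquist = 8,000/2 = 4,000 Hz; 5,808 Hz exceeds it.
Alias = |5,808 − 1×8,000| = |5,808 − 8,000| = 2,192 Hz = 2.192 kHz.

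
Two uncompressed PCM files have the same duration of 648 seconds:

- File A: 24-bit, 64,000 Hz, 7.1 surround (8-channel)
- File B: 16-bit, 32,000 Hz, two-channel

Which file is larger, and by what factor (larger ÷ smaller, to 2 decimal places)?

File A, by a factor of 12.00

File A: 64,000 × 3 × 8 = 1,536,000 bytes/s.
File B: 32,000 × 2 × 2 = 128,000 bytes/s.
File A is larger; ratio = 995,328,000 / 82,944,000 = 12.00.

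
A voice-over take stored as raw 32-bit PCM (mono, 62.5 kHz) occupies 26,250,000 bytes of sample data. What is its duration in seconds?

105 seconds

Byte rate = 62,500 × 4 × 1 = 250,000 bytes/s.
Duration = 26,250,000 / 250,000 = 105 s.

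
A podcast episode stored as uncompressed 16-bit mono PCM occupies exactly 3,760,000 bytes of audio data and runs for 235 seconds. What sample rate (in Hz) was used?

Bytes = sample_rate × seconds × bytes_per_sample × channels.
sample_rate = 3,760,000 / (235 × 2 × 1) = 3,760,000 / 470 = 8,000 Hz.

8,000 Hz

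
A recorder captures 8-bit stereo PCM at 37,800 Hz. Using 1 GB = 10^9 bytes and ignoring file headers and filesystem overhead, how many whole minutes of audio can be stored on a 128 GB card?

Uncompressed byte rate = 37,800 × 1 × 2 = 75,600 bytes/s.
Capacity = 128 × 1,000,000,000 = 128,000,000,000 bytes.
128,000,000,000 / 75,600 ≈ 1693121.69 s → 28,218 minutes.

28,218 minutes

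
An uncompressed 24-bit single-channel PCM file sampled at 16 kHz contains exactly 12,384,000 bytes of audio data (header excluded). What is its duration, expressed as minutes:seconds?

4:18

Byte rate = 16,000 × 3 × 1 = 48,000 bytes/s.
Duration = 12,384,000 / 48,000 = 258 s.
258 s = 4:18.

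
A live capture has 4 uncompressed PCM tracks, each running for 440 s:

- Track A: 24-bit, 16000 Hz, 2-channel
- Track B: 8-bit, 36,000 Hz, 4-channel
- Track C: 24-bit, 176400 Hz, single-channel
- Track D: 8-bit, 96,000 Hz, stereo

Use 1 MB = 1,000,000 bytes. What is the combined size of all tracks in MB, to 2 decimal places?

Track A: 16,000 × 440 × 3 × 2 = 42,240,000 bytes.
Track B: 36,000 × 440 × 1 × 4 = 63,360,000 bytes.
Track C: 176,400 × 440 × 3 × 1 = 232,848,000 bytes.
Track D: 96,000 × 440 × 1 × 2 = 84,480,000 bytes.
Total = 422,928,000 bytes = 422.93 MB.

422.93 MB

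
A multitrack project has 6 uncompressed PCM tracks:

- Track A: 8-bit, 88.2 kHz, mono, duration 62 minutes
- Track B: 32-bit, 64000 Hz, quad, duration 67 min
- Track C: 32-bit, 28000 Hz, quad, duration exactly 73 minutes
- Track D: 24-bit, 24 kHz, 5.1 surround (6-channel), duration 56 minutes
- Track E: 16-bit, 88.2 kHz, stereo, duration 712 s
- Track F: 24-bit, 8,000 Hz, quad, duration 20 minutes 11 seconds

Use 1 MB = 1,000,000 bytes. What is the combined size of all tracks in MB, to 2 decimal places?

8225.79 MB

Track A: 62 minutes = 3,720 s; 88,200 × 3,720 × 1 × 1 = 328,104,000 bytes.
Track B: 67 min = 4,020 s; 64,000 × 4,020 × 4 × 4 = 4,116,480,000 bytes.
Track C: exactly 73 minutes = 4,380 s; 28,000 × 4,380 × 4 × 4 = 1,962,240,000 bytes.
Track D: 56 minutes = 3,360 s; 24,000 × 3,360 × 3 × 6 = 1,451,520,000 bytes.
Track E: 88,200 × 712 × 2 × 2 = 251,193,600 bytes.
Track F: 20 minutes 11 seconds = 1,211 s; 8,000 × 1,211 × 3 × 4 = 116,256,000 bytes.
Total = 8,225,793,600 bytes = 8225.79 MB.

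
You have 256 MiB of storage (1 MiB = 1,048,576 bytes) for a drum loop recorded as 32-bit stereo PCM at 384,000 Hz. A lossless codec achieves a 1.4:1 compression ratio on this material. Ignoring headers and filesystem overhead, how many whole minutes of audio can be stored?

2 minutes

Uncompressed byte rate = 384,000 × 4 × 2 = 3,072,000 bytes/s.
After 1.4:1 compression, effective rate ≈ 2194285.71 bytes/s.
Capacity = 256 × 1,048,576 = 268,435,456 bytes.
268,435,456 / effective rate ≈ 122.33 s → 2 minutes.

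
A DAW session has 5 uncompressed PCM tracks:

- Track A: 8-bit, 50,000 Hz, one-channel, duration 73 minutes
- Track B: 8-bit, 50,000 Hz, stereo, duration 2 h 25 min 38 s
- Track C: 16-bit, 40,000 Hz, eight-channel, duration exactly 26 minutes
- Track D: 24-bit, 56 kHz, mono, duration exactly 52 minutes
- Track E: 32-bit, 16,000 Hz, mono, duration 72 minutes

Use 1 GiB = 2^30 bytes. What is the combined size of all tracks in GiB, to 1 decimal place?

2.7 GiB

Track A: 73 minutes = 4,380 s; 50,000 × 4,380 × 1 × 1 = 219,000,000 bytes.
Track B: 2 h 25 min 38 s = 8,738 s; 50,000 × 8,738 × 1 × 2 = 873,800,000 bytes.
Track C: exactly 26 minutes = 1,560 s; 40,000 × 1,560 × 2 × 8 = 998,400,000 bytes.
Track D: exactly 52 minutes = 3,120 s; 56,000 × 3,120 × 3 × 1 = 524,160,000 bytes.
Track E: 72 minutes = 4,320 s; 16,000 × 4,320 × 4 × 1 = 276,480,000 bytes.
Total = 2,891,840,000 bytes = 2.7 GiB.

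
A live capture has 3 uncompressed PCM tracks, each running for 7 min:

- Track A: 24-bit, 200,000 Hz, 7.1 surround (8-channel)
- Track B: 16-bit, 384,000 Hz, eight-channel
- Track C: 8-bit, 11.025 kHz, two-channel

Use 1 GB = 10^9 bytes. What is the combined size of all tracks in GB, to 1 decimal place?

7 min = 420 s.
Track A: 200,000 × 420 × 3 × 8 = 2,016,000,000 bytes.
Track B: 384,000 × 420 × 2 × 8 = 2,580,480,000 bytes.
Track C: 11,025 × 420 × 1 × 2 = 9,261,000 bytes.
Total = 4,605,741,000 bytes = 4.6 GB.

4.6 GB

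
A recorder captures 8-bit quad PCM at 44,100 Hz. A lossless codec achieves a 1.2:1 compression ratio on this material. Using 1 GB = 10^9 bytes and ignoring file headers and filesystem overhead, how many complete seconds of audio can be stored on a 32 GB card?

217,687 seconds

Uncompressed byte rate = 44,100 × 1 × 4 = 176,400 bytes/s.
After 1.2:1 compression, effective rate ≈ 147000 bytes/s.
Capacity = 32 × 1,000,000,000 = 32,000,000,000 bytes.
32,000,000,000 / effective rate ≈ 217687.07 s → 217,687 seconds.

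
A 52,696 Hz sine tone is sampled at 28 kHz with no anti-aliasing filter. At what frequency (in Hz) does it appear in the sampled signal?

3,304 Hz

Nyquist = 28,000/2 = 14,000 Hz; 52,696 Hz exceeds it.
Alias = |52,696 − 2×28,000| = |52,696 − 56,000| = 3,304 Hz.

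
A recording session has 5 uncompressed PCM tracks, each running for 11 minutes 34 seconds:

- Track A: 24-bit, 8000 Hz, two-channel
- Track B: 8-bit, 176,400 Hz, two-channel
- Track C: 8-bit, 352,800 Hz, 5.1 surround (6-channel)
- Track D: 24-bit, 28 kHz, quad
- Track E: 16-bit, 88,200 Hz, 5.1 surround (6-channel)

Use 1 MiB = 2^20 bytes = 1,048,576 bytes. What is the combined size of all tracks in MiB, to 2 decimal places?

2589.16 MiB

11 minutes 34 seconds = 694 s.
Track A: 8,000 × 694 × 3 × 2 = 33,312,000 bytes.
Track B: 176,400 × 694 × 1 × 2 = 244,843,200 bytes.
Track C: 352,800 × 694 × 1 × 6 = 1,469,059,200 bytes.
Track D: 28,000 × 694 × 3 × 4 = 233,184,000 bytes.
Track E: 88,200 × 694 × 2 × 6 = 734,529,600 bytes.
Total = 2,714,928,000 bytes = 2589.16 MiB.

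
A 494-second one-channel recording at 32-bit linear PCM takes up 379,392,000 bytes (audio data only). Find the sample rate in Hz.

Bytes = sample_rate × seconds × bytes_per_sample × channels.
sample_rate = 379,392,000 / (494 × 4 × 1) = 379,392,000 / 1,976 = 192,000 Hz.

192,000 Hz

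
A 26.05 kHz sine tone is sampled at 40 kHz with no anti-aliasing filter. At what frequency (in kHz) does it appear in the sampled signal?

13.95 kHz

Nyquist = 40,000/2 = 20,000 Hz; 26,050 Hz exceeds it.
Alias = |26,050 − 1×40,000| = |26,050 − 40,000| = 13,950 Hz = 13.95 kHz.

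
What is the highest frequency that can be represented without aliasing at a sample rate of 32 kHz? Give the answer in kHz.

16 kHz

Nyquist frequency = sample rate / 2 = 32,000 / 2 = 16 kHz.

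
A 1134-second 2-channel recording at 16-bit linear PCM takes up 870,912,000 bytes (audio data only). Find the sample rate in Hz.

192,000 Hz

Bytes = sample_rate × seconds × bytes_per_sample × channels.
sample_rate = 870,912,000 / (1,134 × 2 × 2) = 870,912,000 / 4,536 = 192,000 Hz.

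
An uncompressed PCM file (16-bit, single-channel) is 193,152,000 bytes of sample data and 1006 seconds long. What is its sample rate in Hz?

96,000 Hz

Bytes = sample_rate × seconds × bytes_per_sample × channels.
sample_rate = 193,152,000 / (1,006 × 2 × 1) = 193,152,000 / 2,012 = 96,000 Hz.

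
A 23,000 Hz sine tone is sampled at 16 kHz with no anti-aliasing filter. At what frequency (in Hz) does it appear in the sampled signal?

Nyquist = 16,000/2 = 8,000 Hz; 23,000 Hz exceeds it.
Alias = |23,000 − 1×16,000| = |23,000 − 16,000| = 7,000 Hz.

7,000 Hz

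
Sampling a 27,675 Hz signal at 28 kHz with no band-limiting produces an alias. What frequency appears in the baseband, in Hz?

325 Hz

Nyquist = 28,000/2 = 14,000 Hz; 27,675 Hz exceeds it.
Alias = |27,675 − 1×28,000| = |27,675 − 28,000| = 325 Hz.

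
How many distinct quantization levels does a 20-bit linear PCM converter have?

1,048,576 levels

2^20 = 1,048,576.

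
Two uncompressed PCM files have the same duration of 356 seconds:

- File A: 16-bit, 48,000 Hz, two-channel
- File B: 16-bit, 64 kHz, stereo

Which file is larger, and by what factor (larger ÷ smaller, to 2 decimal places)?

File B, by a factor of 1.33

File A: 48,000 × 2 × 2 = 192,000 bytes/s.
File B: 64,000 × 2 × 2 = 256,000 bytes/s.
File B is larger; ratio = 91,136,000 / 68,352,000 = 1.33.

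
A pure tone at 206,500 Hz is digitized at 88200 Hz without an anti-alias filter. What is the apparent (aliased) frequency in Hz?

30,100 Hz

Nyquist = 88,200/2 = 44,100 Hz; 206,500 Hz exceeds it.
Alias = |206,500 − 2×88,200| = |206,500 − 176,400| = 30,100 Hz.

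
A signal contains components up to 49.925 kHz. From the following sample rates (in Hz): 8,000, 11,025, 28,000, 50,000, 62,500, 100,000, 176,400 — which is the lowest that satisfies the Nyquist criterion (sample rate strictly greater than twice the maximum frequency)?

100,000 Hz

Need sample rate > 2 × 49,925 = 99,850 Hz.
Lowest listed rate above 99,850 Hz is 100,000 Hz.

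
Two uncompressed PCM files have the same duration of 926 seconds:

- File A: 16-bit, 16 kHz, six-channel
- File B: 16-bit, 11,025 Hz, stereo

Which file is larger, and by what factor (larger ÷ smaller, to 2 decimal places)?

File A: 16,000 × 2 × 6 = 192,000 bytes/s.
File B: 11,025 × 2 × 2 = 44,100 bytes/s.
File A is larger; ratio = 177,792,000 / 40,836,600 = 4.35.

File A, by a factor of 4.35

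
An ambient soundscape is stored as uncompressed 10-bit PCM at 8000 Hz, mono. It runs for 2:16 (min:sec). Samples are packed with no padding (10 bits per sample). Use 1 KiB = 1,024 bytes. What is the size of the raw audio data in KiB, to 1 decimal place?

1328.1 KiB

Duration = 2:16 (min:sec) = 136 s.
Bits = 8,000 × 136 × 10 × 1 = 10,880,000 bits = 1,360,000 bytes.
1,360,000 / 1,024 = 1328.1 KiB.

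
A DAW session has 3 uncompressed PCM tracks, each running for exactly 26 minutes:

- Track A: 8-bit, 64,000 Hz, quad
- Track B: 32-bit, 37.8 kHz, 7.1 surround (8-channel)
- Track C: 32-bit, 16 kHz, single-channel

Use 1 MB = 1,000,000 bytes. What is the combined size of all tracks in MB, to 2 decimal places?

2386.18 MB

exactly 26 minutes = 1,560 s.
Track A: 64,000 × 1,560 × 1 × 4 = 399,360,000 bytes.
Track B: 37,800 × 1,560 × 4 × 8 = 1,886,976,000 bytes.
Track C: 16,000 × 1,560 × 4 × 1 = 99,840,000 bytes.
Total = 2,386,176,000 bytes = 2386.18 MB.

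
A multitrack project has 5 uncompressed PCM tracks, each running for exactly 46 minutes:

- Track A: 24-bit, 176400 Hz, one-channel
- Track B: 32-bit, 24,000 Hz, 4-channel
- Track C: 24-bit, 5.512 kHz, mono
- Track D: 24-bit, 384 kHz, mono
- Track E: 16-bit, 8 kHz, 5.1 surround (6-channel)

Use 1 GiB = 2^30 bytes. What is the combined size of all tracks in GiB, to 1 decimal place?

5.6 GiB

exactly 46 minutes = 2,760 s.
Track A: 176,400 × 2,760 × 3 × 1 = 1,460,592,000 bytes.
Track B: 24,000 × 2,760 × 4 × 4 = 1,059,840,000 bytes.
Track C: 5,512 × 2,760 × 3 × 1 = 45,639,360 bytes.
Track D: 384,000 × 2,760 × 3 × 1 = 3,179,520,000 bytes.
Track E: 8,000 × 2,760 × 2 × 6 = 264,960,000 bytes.
Total = 6,010,551,360 bytes = 5.6 GiB.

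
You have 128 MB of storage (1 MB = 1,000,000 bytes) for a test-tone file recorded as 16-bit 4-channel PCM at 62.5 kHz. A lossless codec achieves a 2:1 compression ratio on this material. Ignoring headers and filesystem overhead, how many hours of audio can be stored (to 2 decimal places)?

Uncompressed byte rate = 62,500 × 2 × 4 = 500,000 bytes/s.
After 2:1 compression, effective rate ≈ 250000 bytes/s.
Capacity = 128 × 1,000,000 = 128,000,000 bytes.
128,000,000 / effective rate ≈ 512 s → 0.14 hours.

0.14 hours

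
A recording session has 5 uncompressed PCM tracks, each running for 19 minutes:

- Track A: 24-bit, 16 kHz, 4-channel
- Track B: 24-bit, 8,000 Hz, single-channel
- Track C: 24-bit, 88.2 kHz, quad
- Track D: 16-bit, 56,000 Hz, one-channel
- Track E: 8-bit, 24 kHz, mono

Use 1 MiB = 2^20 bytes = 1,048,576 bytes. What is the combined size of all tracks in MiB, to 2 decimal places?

19 minutes = 1,140 s.
Track A: 16,000 × 1,140 × 3 × 4 = 218,880,000 bytes.
Track B: 8,000 × 1,140 × 3 × 1 = 27,360,000 bytes.
Track C: 88,200 × 1,140 × 3 × 4 = 1,206,576,000 bytes.
Track D: 56,000 × 1,140 × 2 × 1 = 127,680,000 bytes.
Track E: 24,000 × 1,140 × 1 × 1 = 27,360,000 bytes.
Total = 1,607,856,000 bytes = 1533.37 MiB.

1533.37 MiB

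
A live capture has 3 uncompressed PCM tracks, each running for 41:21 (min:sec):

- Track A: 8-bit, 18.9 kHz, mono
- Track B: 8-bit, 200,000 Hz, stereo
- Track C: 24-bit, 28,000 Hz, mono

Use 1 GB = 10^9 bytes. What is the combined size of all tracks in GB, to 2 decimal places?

1.25 GB

41:21 (min:sec) = 2,481 s.
Track A: 18,900 × 2,481 × 1 × 1 = 46,890,900 bytes.
Track B: 200,000 × 2,481 × 1 × 2 = 992,400,000 bytes.
Track C: 28,000 × 2,481 × 3 × 1 = 208,404,000 bytes.
Total = 1,247,694,900 bytes = 1.25 GB.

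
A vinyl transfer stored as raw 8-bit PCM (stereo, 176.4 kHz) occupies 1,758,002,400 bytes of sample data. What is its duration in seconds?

4,983 seconds

Byte rate = 176,400 × 1 × 2 = 352,800 bytes/s.
Duration = 1,758,002,400 / 352,800 = 4,983 s.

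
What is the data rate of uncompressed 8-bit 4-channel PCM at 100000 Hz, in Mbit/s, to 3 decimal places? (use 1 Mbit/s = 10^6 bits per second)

3.200 Mbit/s

Bit rate = 100,000 × 8 × 4 = 3,200,000 bits/s.
= 3.200 Mbit/s.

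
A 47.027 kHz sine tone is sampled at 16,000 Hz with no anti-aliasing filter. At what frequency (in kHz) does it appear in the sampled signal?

0.973 kHz

Nyquist = 16,000/2 = 8,000 Hz; 47,027 Hz exceeds it.
Alias = |47,027 − 3×16,000| = |47,027 − 48,000| = 973 Hz = 0.973 kHz.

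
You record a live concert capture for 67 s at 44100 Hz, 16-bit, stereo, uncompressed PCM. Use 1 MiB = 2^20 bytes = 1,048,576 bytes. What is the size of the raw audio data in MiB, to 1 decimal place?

11.3 MiB

Bytes = 44,100 samples/s × 67 s × 2 bytes/sample × 2 ch = 11,818,800 bytes.
11,818,800 / 1,048,576 = 11.3 MiB.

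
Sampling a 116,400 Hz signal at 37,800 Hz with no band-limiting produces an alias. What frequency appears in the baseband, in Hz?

3,000 Hz

Nyquist = 37,800/2 = 18,900 Hz; 116,400 Hz exceeds it.
Alias = |116,400 − 3×37,800| = |116,400 − 113,400| = 3,000 Hz.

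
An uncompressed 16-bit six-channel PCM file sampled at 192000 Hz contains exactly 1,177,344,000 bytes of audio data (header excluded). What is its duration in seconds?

Byte rate = 192,000 × 2 × 6 = 2,304,000 bytes/s.
Duration = 1,177,344,000 / 2,304,000 = 511 s.

511 seconds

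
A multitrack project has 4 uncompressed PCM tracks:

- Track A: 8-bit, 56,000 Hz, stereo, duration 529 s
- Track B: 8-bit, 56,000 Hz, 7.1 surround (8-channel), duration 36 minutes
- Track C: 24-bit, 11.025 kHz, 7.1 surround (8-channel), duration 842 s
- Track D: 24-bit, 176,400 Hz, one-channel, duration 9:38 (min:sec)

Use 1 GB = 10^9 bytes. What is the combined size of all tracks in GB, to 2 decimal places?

Track A: 56,000 × 529 × 1 × 2 = 59,248,000 bytes.
Track B: 36 minutes = 2,160 s; 56,000 × 2,160 × 1 × 8 = 967,680,000 bytes.
Track C: 11,025 × 842 × 3 × 8 = 222,793,200 bytes.
Track D: 9:38 (min:sec) = 578 s; 176,400 × 578 × 3 × 1 = 305,877,600 bytes.
Total = 1,555,598,800 bytes = 1.56 GB.

1.56 GB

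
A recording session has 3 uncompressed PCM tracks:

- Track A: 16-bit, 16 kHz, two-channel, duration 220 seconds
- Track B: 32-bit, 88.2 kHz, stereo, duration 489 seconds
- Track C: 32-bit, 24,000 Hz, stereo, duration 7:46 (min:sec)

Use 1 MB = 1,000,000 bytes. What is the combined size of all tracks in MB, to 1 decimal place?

Track A: 16,000 × 220 × 2 × 2 = 14,080,000 bytes.
Track B: 88,200 × 489 × 4 × 2 = 345,038,400 bytes.
Track C: 7:46 (min:sec) = 466 s; 24,000 × 466 × 4 × 2 = 89,472,000 bytes.
Total = 448,590,400 bytes = 448.6 MB.

448.6 MB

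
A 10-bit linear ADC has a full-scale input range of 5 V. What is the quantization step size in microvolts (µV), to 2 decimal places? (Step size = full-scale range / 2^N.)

5 V / 2^10 = 5 / 1,024 V = 4882.81 µV.

4882.81 µV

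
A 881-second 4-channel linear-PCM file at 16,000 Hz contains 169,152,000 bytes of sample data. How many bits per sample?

Bytes per sample = 169,152,000 / (16,000 × 881 × 4) = 169,152,000 / 56,384,000 = 3.
Bit depth = 3 × 8 = 24 bits.

24 bits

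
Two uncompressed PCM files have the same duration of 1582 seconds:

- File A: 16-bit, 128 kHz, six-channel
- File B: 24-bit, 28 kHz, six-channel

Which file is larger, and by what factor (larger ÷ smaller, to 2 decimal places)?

File A: 128,000 × 2 × 6 = 1,536,000 bytes/s.
File B: 28,000 × 3 × 6 = 504,000 bytes/s.
File A is larger; ratio = 2,429,952,000 / 797,328,000 = 3.05.

File A, by a factor of 3.05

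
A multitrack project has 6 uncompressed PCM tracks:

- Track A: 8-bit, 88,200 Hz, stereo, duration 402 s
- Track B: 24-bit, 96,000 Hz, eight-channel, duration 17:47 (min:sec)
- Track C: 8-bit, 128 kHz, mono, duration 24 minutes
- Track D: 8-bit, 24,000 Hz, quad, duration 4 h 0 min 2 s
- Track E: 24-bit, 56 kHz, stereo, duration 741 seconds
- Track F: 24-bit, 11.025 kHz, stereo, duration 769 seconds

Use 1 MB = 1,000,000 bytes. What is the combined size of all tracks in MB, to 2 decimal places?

Track A: 88,200 × 402 × 1 × 2 = 70,912,800 bytes.
Track B: 17:47 (min:sec) = 1,067 s; 96,000 × 1,067 × 3 × 8 = 2,458,368,000 bytes.
Track C: 24 minutes = 1,440 s; 128,000 × 1,440 × 1 × 1 = 184,320,000 bytes.
Track D: 4 h 0 min 2 s = 14,402 s; 24,000 × 14,402 × 1 × 4 = 1,382,592,000 bytes.
Track E: 56,000 × 741 × 3 × 2 = 248,976,000 bytes.
Track F: 11,025 × 769 × 3 × 2 = 50,869,350 bytes.
Total = 4,396,038,150 bytes = 4396.04 MB.

4396.04 MB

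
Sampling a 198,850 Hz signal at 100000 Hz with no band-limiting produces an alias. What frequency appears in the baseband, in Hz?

Nyquist = 100,000/2 = 50,000 Hz; 198,850 Hz exceeds it.
Alias = |198,850 − 2×100,000| = |198,850 − 200,000| = 1,150 Hz.

1,150 Hz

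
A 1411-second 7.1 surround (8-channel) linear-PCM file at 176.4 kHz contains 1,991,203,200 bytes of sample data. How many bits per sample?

8 bits

Bytes per sample = 1,991,203,200 / (176,400 × 1,411 × 8) = 1,991,203,200 / 1,991,203,200 = 1.
Bit depth = 1 × 8 = 8 bits.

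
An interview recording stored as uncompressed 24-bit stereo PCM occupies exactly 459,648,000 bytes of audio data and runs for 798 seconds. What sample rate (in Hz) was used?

96,000 Hz

Bytes = sample_rate × seconds × bytes_per_sample × channels.
sample_rate = 459,648,000 / (798 × 3 × 2) = 459,648,000 / 4,788 = 96,000 Hz.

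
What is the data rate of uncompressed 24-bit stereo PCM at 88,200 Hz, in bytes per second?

Bit rate = 88,200 × 24 × 2 = 4,233,600 bits/s.
4,233,600 / 8 = 529,200 bytes/s.

529,200 bytes/s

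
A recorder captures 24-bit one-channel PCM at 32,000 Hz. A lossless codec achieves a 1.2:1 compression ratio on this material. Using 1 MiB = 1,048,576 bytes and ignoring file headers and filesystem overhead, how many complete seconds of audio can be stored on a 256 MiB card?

Uncompressed byte rate = 32,000 × 3 × 1 = 96,000 bytes/s.
After 1.2:1 compression, effective rate ≈ 80000 bytes/s.
Capacity = 256 × 1,048,576 = 268,435,456 bytes.
268,435,456 / effective rate ≈ 3355.44 s → 3,355 seconds.

3,355 seconds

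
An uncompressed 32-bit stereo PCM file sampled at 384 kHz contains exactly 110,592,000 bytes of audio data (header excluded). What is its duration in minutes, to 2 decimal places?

Byte rate = 384,000 × 4 × 2 = 3,072,000 bytes/s.
Duration = 110,592,000 / 3,072,000 = 36 s.
36 s / 60 = 0.60 minutes.

0.60 minutes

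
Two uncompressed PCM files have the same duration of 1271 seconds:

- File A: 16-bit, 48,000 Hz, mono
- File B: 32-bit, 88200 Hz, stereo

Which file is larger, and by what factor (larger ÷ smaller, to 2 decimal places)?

File A: 48,000 × 2 × 1 = 96,000 bytes/s.
File B: 88,200 × 4 × 2 = 705,600 bytes/s.
File B is larger; ratio = 896,817,600 / 122,016,000 = 7.35.

File B, by a factor of 7.35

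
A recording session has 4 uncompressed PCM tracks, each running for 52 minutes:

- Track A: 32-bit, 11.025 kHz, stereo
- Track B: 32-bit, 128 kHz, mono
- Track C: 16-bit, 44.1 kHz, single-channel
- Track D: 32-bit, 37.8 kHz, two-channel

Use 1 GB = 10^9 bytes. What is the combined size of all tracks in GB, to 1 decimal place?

3.1 GB

52 minutes = 3,120 s.
Track A: 11,025 × 3,120 × 4 × 2 = 275,184,000 bytes.
Track B: 128,000 × 3,120 × 4 × 1 = 1,597,440,000 bytes.
Track C: 44,100 × 3,120 × 2 × 1 = 275,184,000 bytes.
Track D: 37,800 × 3,120 × 4 × 2 = 943,488,000 bytes.
Total = 3,091,296,000 bytes = 3.1 GB.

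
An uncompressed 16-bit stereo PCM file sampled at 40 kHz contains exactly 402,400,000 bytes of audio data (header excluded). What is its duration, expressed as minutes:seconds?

Byte rate = 40,000 × 2 × 2 = 160,000 bytes/s.
Duration = 402,400,000 / 160,000 = 2,515 s.
2,515 s = 41:55.

41:55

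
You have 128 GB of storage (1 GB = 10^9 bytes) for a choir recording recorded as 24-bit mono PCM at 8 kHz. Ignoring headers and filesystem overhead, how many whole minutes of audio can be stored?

88,888 minutes

Uncompressed byte rate = 8,000 × 3 × 1 = 24,000 bytes/s.
Capacity = 128 × 1,000,000,000 = 128,000,000,000 bytes.
128,000,000,000 / 24,000 ≈ 5333333.33 s → 88,888 minutes.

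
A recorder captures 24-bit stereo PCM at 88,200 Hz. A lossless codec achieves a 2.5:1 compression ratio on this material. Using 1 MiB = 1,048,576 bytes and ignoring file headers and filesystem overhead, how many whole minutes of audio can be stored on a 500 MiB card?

Uncompressed byte rate = 88,200 × 3 × 2 = 529,200 bytes/s.
After 2.5:1 compression, effective rate ≈ 211680 bytes/s.
Capacity = 500 × 1,048,576 = 524,288,000 bytes.
524,288,000 / effective rate ≈ 2476.8 s → 41 minutes.

41 minutes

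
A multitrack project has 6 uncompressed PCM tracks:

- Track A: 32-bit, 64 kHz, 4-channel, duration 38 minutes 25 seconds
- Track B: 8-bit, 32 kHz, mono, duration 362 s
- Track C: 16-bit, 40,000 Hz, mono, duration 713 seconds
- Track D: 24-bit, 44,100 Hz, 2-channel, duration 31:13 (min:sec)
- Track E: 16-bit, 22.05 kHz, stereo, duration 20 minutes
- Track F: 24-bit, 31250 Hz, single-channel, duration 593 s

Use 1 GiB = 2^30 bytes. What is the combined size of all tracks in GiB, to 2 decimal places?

Track A: 38 minutes 25 seconds = 2,305 s; 64,000 × 2,305 × 4 × 4 = 2,360,320,000 bytes.
Track B: 32,000 × 362 × 1 × 1 = 11,584,000 bytes.
Track C: 40,000 × 713 × 2 × 1 = 57,040,000 bytes.
Track D: 31:13 (min:sec) = 1,873 s; 44,100 × 1,873 × 3 × 2 = 495,595,800 bytes.
Track E: 20 minutes = 1,200 s; 22,050 × 1,200 × 2 × 2 = 105,840,000 bytes.
Track F: 31,250 × 593 × 3 × 1 = 55,593,750 bytes.
Total = 3,085,973,550 bytes = 2.87 GiB.

2.87 GiB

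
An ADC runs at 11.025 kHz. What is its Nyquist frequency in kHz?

5.5125 kHz

Nyquist frequency = sample rate / 2 = 11,025 / 2 = 5.5125 kHz.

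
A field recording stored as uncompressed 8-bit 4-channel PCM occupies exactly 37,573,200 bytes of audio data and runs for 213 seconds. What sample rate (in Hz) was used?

44,100 Hz

Bytes = sample_rate × seconds × bytes_per_sample × channels.
sample_rate = 37,573,200 / (213 × 1 × 4) = 37,573,200 / 852 = 44,100 Hz.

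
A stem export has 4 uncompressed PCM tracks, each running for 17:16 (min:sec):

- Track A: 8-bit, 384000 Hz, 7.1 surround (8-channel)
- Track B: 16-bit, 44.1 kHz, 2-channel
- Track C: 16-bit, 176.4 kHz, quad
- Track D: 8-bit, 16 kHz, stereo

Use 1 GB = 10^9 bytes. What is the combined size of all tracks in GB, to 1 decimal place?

4.9 GB

17:16 (min:sec) = 1,036 s.
Track A: 384,000 × 1,036 × 1 × 8 = 3,182,592,000 bytes.
Track B: 44,100 × 1,036 × 2 × 2 = 182,750,400 bytes.
Track C: 176,400 × 1,036 × 2 × 4 = 1,462,003,200 bytes.
Track D: 16,000 × 1,036 × 1 × 2 = 33,152,000 bytes.
Total = 4,860,497,600 bytes = 4.9 GB.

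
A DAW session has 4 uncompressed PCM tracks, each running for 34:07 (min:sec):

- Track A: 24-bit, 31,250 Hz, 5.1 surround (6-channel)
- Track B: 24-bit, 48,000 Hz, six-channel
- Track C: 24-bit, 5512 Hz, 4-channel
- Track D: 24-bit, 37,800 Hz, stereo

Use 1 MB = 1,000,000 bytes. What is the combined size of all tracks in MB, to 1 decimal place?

3519.7 MB

34:07 (min:sec) = 2,047 s.
Track A: 31,250 × 2,047 × 3 × 6 = 1,151,437,500 bytes.
Track B: 48,000 × 2,047 × 3 × 6 = 1,768,608,000 bytes.
Track C: 5,512 × 2,047 × 3 × 4 = 135,396,768 bytes.
Track D: 37,800 × 2,047 × 3 × 2 = 464,259,600 bytes.
Total = 3,519,701,868 bytes = 3519.7 MB.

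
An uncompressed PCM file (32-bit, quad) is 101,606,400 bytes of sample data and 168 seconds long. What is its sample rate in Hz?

37,800 Hz

Bytes = sample_rate × seconds × bytes_per_sample × channels.
sample_rate = 101,606,400 / (168 × 4 × 4) = 101,606,400 / 2,688 = 37,800 Hz.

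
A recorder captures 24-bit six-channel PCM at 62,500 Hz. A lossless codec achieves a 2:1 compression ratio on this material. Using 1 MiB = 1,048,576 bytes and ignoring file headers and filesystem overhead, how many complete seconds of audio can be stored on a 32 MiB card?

Uncompressed byte rate = 62,500 × 3 × 6 = 1,125,000 bytes/s.
After 2:1 compression, effective rate ≈ 562500 bytes/s.
Capacity = 32 × 1,048,576 = 33,554,432 bytes.
33,554,432 / effective rate ≈ 59.65 s → 59 seconds.

59 seconds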